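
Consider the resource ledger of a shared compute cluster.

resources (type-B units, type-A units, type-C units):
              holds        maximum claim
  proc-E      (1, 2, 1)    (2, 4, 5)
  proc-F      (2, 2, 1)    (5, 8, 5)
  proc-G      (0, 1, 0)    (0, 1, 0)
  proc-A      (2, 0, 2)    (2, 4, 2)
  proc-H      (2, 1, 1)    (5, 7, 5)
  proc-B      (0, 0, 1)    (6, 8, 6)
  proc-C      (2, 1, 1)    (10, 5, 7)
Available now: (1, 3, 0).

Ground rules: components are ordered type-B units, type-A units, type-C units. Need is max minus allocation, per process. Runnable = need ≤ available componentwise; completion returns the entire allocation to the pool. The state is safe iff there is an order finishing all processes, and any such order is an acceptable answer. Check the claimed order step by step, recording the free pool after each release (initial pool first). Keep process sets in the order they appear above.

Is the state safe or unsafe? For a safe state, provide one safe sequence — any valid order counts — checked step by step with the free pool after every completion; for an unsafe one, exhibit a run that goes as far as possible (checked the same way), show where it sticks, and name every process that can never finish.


The state is UNSAFE.
Key observation: even finishing proc-G, proc-A leaves just (3, 4, 2) free — too little type-C units for any of the remaining processes.
A maximal execution: proc-G, proc-A — then nothing else fits. Walking it through:
  pool = (1, 3, 0)
  proc-G needs (0, 0, 0) <= (1, 3, 0) -> finishes; pool += (0, 1, 0) = (1, 4, 0)
  proc-A needs (0, 4, 0) <= (1, 4, 0) -> finishes; pool += (2, 0, 2) = (3, 4, 2)
  proc-E still needs (1, 2, 4) but only (3, 4, 2) is free — short on type-C units
  proc-F still needs (3, 6, 4) but only (3, 4, 2) is free — short on type-A units and type-C units
  proc-H still needs (3, 6, 4) but only (3, 4, 2) is free — short on type-A units and type-C units
  proc-B still needs (6, 8, 5) but only (3, 4, 2) is free — short on type-B units, type-A units and type-C units
  proc-C still needs (8, 4, 6) but only (3, 4, 2) is free — short on type-B units and type-C units
Processes that can never finish: proc-E, proc-F, proc-H, proc-B and proc-C.


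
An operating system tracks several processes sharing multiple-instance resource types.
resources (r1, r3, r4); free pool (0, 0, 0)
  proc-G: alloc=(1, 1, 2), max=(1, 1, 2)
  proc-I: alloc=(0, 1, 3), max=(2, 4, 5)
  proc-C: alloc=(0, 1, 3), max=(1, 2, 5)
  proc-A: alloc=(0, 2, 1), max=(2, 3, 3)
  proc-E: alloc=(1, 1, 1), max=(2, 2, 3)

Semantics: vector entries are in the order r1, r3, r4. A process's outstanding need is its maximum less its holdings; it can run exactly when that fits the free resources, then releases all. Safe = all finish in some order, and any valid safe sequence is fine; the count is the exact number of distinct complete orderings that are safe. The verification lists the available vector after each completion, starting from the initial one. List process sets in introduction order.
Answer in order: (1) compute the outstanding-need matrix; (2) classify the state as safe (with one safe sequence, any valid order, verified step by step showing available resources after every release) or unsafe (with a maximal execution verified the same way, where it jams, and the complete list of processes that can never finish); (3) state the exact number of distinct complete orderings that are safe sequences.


(1) Remaining need (order r1, r3, r4):
  proc-G: (0, 0, 0)
  proc-I: (2, 3, 2)
  proc-C: (1, 1, 2)
  proc-A: (2, 1, 2)
  proc-E: (1, 1, 2)
(2) SAFE, for example via the order proc-G, proc-E, proc-A, proc-I, proc-C.
Key observation: proc-E marks the first exact bind of the order: its need (1, 1, 2) fits the free (1, 1, 2) with zero slack on a requested resource.
Verifying each step:
  pool = (0, 0, 0)
  proc-G needs (0, 0, 0) <= (0, 0, 0) -> finishes; pool += (1, 1, 2) = (1, 1, 2)
  proc-E needs (1, 1, 2) <= (1, 1, 2) -> finishes; pool += (1, 1, 1) = (2, 2, 3)
  proc-A needs (2, 1, 2) <= (2, 2, 3) -> finishes; pool += (0, 2, 1) = (2, 4, 4)
  proc-I needs (2, 3, 2) <= (2, 4, 4) -> finishes; pool += (0, 1, 3) = (2, 5, 7)
  proc-C needs (1, 1, 2) <= (2, 5, 7) -> finishes; pool += (0, 1, 3) = (2, 6, 10)
(3) The exact count: 6 of the possible complete orderings are safe sequences.


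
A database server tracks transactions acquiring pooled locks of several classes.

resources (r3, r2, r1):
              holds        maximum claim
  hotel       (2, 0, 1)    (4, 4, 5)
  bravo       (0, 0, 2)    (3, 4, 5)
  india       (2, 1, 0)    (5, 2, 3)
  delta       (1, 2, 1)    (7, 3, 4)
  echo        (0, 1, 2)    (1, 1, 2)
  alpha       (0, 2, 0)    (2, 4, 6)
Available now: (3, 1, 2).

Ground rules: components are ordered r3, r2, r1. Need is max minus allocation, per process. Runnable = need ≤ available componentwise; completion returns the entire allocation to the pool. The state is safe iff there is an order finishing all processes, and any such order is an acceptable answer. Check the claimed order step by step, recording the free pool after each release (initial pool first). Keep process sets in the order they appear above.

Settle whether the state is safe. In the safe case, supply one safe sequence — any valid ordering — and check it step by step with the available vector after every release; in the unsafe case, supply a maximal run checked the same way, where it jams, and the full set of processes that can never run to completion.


The state is UNSAFE.
Key observation: after echo, india the pool peaks at (5, 3, 4), and each blocked process is short somewhere: hotel on r2; bravo on r2; delta on r3; alpha on r1.
Going as far as possible: echo, india; after that, nothing fits. Check, step by step:
  pool = (3, 1, 2)
  echo: need (1, 0, 0) fits (3, 1, 2); releases (0, 1, 2), pool now (3, 2, 4)
  india: need (3, 1, 3) fits (3, 2, 4); releases (2, 1, 0), pool now (5, 3, 4)
  hotel cannot run: need (2, 4, 4) vs free (5, 3, 4) (insufficient r2)
  bravo cannot run: need (3, 4, 3) vs free (5, 3, 4) (insufficient r2)
  delta cannot run: need (6, 1, 3) vs free (5, 3, 4) (insufficient r3)
  alpha cannot run: need (2, 2, 6) vs free (5, 3, 4) (insufficient r1)
Processes that can never finish: hotel, bravo, delta and alpha.


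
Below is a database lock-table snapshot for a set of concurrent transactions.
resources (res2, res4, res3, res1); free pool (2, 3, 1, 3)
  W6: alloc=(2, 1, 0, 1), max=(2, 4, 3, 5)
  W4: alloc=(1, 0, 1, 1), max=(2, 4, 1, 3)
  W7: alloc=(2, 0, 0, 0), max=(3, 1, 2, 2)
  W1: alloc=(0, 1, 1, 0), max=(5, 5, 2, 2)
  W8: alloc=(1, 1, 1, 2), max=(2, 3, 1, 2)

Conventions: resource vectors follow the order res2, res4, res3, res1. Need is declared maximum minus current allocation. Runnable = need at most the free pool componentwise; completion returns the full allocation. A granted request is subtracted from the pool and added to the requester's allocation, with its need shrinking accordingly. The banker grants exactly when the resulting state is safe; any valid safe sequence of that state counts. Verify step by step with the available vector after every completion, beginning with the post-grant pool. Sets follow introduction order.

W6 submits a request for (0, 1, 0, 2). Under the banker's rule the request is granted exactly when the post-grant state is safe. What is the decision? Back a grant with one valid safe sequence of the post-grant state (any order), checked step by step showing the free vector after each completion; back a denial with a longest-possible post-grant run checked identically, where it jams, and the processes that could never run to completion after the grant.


DENY — the pretend-granted state is unsafe.
Key observation: after W8, W7 the pool peaks at (5, 3, 2, 3), and each blocked process is short somewhere: W6 on res3; W4 on res4; W1 on res4.
After a pretend grant, a maximal execution: W8, W7 — then nothing else fits. Step-by-step check:
  pool = (2, 2, 1, 1)
  run W8 (needs (1, 2, 0, 0), free (2, 2, 1, 1)); after release of (1, 1, 1, 2) the pool is (3, 3, 2, 3)
  run W7 (needs (1, 1, 2, 2), free (3, 3, 2, 3)); after release of (2, 0, 0, 0) the pool is (5, 3, 2, 3)
  W6 cannot run: need (0, 2, 3, 2) vs free (5, 3, 2, 3) (insufficient res3)
  W4 cannot run: need (1, 4, 0, 2) vs free (5, 3, 2, 3) (insufficient res4)
  W1 cannot run: need (5, 4, 1, 2) vs free (5, 3, 2, 3) (insufficient res4)
Post-grant, the permanently blocked set is W6, W4 and W1.


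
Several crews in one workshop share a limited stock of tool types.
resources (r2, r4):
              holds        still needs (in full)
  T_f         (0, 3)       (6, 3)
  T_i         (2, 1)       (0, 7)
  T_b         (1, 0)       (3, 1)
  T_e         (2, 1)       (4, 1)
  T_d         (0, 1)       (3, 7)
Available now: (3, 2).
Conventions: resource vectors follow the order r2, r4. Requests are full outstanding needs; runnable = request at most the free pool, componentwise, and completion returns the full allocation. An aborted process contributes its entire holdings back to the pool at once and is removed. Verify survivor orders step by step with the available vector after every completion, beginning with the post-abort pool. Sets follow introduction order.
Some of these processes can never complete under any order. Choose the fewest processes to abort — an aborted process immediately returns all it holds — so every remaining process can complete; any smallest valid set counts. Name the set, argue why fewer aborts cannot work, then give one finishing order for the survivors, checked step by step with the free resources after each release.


Minimum abort set: T_i.
Key observation: the returned (2, 1) from T_i is what brings T_d — unrunnable before, under any order — into play at step 3.
Minimality: the empty abort set fails — the state is deadlocked as it stands.
One survivor order: T_e, T_f, T_d, T_b. Verifying each step (post-abort pool first):
  pool = (5, 3)
  run T_e (needs (4, 1), free (5, 3)); after release of (2, 1) the pool is (7, 4)
  run T_f (needs (6, 3), free (7, 4)); after release of (0, 3) the pool is (7, 7)
  run T_d (needs (3, 7), free (7, 7)); after release of (0, 1) the pool is (7, 8)
  run T_b (needs (3, 1), free (7, 8)); after release of (1, 0) the pool is (8, 8)


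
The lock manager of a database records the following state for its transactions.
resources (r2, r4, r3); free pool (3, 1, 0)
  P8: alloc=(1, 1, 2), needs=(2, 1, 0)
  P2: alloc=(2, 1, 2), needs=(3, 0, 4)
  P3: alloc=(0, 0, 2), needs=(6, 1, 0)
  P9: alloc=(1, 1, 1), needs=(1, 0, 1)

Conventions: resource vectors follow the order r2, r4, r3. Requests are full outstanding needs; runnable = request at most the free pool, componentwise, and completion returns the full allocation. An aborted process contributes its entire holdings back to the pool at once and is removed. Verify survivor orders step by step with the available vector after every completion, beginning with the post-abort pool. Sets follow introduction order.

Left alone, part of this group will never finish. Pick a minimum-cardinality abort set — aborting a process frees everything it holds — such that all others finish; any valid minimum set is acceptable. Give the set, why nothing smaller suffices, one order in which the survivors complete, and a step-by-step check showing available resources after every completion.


The answer: abort P2.
Key observation: aborting P2 returns (2, 1, 2), and P3 — hopeless before — runs at step 2 with the returned capacity in the pool.
Why nothing smaller works: aborting no one leaves the state deadlocked as given.
Survivors finish in the order: P9, P3, P8. Verifying each step (pool after the aborts first):
  pool = (5, 2, 2)
  run P9 (needs (1, 0, 1), free (5, 2, 2)); after release of (1, 1, 1) the pool is (6, 3, 3)
  run P3 (needs (6, 1, 0), free (6, 3, 3)); after release of (0, 0, 2) the pool is (6, 3, 5)
  run P8 (needs (2, 1, 0), free (6, 3, 5)); after release of (1, 1, 2) the pool is (7, 4, 7)


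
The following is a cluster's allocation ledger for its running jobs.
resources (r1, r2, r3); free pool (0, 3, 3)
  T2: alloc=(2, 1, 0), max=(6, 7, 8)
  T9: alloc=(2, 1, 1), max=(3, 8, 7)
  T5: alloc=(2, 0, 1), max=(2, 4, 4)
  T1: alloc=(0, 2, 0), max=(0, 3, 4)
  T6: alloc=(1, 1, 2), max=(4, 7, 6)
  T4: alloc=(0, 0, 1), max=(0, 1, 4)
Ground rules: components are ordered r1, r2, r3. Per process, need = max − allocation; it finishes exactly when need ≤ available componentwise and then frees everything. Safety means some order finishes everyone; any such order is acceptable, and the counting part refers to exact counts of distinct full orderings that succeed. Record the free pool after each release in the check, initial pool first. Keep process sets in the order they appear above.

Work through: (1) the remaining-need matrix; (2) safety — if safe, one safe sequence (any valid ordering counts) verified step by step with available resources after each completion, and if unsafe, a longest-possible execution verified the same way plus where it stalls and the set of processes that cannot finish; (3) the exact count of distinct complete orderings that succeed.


(1) Outstanding need per process (order r1, r2, r3):
  T2: (4, 6, 8)
  T9: (1, 7, 6)
  T5: (0, 4, 3)
  T1: (0, 1, 4)
  T6: (3, 6, 4)
  T4: (0, 1, 3)
(2) The state is UNSAFE.
Key observation: once T4, T1, T5 finish, the pool peaks at (2, 5, 5) — and every remaining process still needs more r2 than that.
A maximal execution: T4, T1, T5 — then nothing else fits. Check, step by step:
  pool = (0, 3, 3)
  T4 needs (0, 1, 3) <= (0, 3, 3) -> finishes; pool += (0, 0, 1) = (0, 3, 4)
  T1 needs (0, 1, 4) <= (0, 3, 4) -> finishes; pool += (0, 2, 0) = (0, 5, 4)
  T5 needs (0, 4, 3) <= (0, 5, 4) -> finishes; pool += (2, 0, 1) = (2, 5, 5)
  T2 cannot run: need (4, 6, 8) vs free (2, 5, 5) (insufficient r1, r2 and r3)
  T9 cannot run: need (1, 7, 6) vs free (2, 5, 5) (insufficient r2 and r3)
  T6 cannot run: need (3, 6, 4) vs free (2, 5, 5) (insufficient r1 and r2)
Permanently blocked: T2, T9 and T6.
(3) Exactly 0 of the possible complete orderings are safe sequences.


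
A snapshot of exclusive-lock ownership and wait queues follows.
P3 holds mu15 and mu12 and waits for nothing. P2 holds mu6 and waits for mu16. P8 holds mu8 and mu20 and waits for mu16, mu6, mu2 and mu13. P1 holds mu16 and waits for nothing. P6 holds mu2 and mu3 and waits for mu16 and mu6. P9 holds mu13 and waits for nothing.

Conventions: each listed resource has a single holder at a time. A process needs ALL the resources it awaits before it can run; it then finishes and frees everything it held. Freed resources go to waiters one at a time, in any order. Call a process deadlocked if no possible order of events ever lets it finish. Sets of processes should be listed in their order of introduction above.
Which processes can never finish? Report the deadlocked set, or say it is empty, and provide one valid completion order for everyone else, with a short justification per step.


The deadlocked set is empty.
Key observation: the wait graph is acyclic; completion cascades from the unblocked processes through everyone else.
A valid finishing order for the others: P1, P3, P2, P9, P6, P8.
Verifying each step:
  P1 waits on nothing -> runs at once and releases mu16
  P3 waits on nothing -> runs at once and releases mu15 and mu12
  run P2 (all its waits — mu16 — are resolved); releases mu6
  P9 waits on nothing -> runs at once and releases mu13
  run P6 (all its waits — mu16 and mu6 — are resolved); releases mu2 and mu3
  run P8 (all its waits — mu16, mu6, mu2 and mu13 — are resolved); releases mu8 and mu20


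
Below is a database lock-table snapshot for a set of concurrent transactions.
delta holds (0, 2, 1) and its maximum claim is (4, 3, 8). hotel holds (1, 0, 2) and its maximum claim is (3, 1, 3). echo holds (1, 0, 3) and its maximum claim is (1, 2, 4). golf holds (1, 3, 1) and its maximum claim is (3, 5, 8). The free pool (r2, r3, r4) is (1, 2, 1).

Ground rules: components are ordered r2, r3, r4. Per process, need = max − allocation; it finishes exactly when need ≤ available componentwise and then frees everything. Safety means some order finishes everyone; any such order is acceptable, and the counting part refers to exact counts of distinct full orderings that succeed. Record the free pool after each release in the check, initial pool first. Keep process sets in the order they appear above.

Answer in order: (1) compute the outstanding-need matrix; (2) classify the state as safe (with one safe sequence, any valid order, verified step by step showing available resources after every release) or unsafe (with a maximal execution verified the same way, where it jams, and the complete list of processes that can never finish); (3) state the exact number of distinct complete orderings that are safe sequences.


(1) Need matrix, components ordered r2, r3, r4:
  delta: (4, 1, 7)
  hotel: (2, 1, 1)
  echo: (0, 2, 1)
  golf: (2, 2, 7)
(2) UNSAFE — no complete ordering exists.
Key observation: once echo, hotel finish, the pool peaks at (3, 2, 6) — and every remaining process still needs more r4 than that.
The run echo, hotel cannot be extended any further. Verifying each step:
  pool = (1, 2, 1)
  run echo (needs (0, 2, 1), free (1, 2, 1)); after release of (1, 0, 3) the pool is (2, 2, 4)
  run hotel (needs (2, 1, 1), free (2, 2, 4)); after release of (1, 0, 2) the pool is (3, 2, 6)
  delta still needs (4, 1, 7) but only (3, 2, 6) is free — short on r2 and r4
  golf still needs (2, 2, 7) but only (3, 2, 6) is free — short on r4
Processes that can never finish: delta and golf.
(3) The exact count: 0 of the possible complete orderings are safe sequences.


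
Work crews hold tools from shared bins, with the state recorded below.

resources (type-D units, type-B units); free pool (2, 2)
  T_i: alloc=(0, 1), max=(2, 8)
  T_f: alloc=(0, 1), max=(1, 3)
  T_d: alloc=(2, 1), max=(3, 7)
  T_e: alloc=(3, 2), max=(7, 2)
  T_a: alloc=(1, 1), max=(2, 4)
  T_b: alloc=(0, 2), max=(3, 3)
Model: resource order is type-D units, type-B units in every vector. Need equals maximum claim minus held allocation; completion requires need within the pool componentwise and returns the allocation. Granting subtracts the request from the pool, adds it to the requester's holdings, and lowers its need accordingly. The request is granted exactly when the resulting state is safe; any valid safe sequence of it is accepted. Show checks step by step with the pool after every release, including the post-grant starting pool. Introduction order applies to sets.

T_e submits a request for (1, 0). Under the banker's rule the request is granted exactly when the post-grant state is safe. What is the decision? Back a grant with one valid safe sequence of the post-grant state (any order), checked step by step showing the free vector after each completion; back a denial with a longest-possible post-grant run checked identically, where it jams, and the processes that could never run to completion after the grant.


DENY — the pretend-granted state is unsafe.
Key observation: after T_f, T_a the pool peaks at (2, 4), and each blocked process is short somewhere: T_i on type-B units; T_d on type-B units; T_e on type-D units; T_b on type-D units.
After a pretend grant, a maximal execution: T_f, T_a — then nothing else fits. Check, step by step:
  pool = (1, 2)
  T_f: need (1, 2) fits (1, 2); releases (0, 1), pool now (1, 3)
  T_a: need (1, 3) fits (1, 3); releases (1, 1), pool now (2, 4)
  T_i cannot run: need (2, 7) vs free (2, 4) (insufficient type-B units)
  T_d cannot run: need (1, 6) vs free (2, 4) (insufficient type-B units)
  T_e cannot run: need (3, 0) vs free (2, 4) (insufficient type-D units)
  T_b cannot run: need (3, 1) vs free (2, 4) (insufficient type-D units)
Had the request been granted, T_i, T_d, T_e and T_b could never finish.


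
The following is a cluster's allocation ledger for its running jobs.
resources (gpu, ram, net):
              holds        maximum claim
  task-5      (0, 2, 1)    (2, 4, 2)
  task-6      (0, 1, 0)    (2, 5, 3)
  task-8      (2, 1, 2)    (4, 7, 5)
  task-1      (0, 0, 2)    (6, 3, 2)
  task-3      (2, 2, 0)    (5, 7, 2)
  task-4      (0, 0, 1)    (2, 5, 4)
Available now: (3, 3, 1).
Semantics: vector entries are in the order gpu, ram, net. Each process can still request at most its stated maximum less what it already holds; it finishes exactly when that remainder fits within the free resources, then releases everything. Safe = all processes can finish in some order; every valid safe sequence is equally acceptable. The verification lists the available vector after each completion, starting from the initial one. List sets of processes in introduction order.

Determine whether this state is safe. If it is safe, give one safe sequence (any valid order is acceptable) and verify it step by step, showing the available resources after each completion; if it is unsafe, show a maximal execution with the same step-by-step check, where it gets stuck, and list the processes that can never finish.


The state is UNSAFE.
Key observation: after task-5, task-3 the pool peaks at (5, 7, 2), and each blocked process is short somewhere: task-6 on net; task-8 on net; task-1 on gpu; task-4 on net.
A maximal execution: task-5, task-3 — then nothing else fits. Step-by-step check:
  pool = (3, 3, 1)
  task-5: need (2, 2, 1) fits (3, 3, 1); releases (0, 2, 1), pool now (3, 5, 2)
  task-3: need (3, 5, 2) fits (3, 5, 2); releases (2, 2, 0), pool now (5, 7, 2)
  task-6 still needs (2, 4, 3) but only (5, 7, 2) is free — short on net
  task-8 still needs (2, 6, 3) but only (5, 7, 2) is free — short on net
  task-1 still needs (6, 3, 0) but only (5, 7, 2) is free — short on gpu
  task-4 still needs (2, 5, 3) but only (5, 7, 2) is free — short on net
Permanently blocked: task-6, task-8, task-1 and task-4.


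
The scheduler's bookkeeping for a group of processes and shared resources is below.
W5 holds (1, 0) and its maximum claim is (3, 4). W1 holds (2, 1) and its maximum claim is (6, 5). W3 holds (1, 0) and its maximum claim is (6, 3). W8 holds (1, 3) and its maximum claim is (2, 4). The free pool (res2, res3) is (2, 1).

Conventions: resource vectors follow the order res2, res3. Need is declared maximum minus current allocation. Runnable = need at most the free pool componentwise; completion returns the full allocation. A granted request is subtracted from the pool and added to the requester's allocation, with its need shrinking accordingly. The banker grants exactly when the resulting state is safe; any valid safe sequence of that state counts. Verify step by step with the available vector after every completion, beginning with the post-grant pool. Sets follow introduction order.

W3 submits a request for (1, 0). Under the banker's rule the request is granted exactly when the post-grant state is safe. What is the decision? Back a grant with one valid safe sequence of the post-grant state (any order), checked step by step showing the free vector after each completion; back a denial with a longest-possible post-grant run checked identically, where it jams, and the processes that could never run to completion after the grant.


DENY — the pretend-granted state is unsafe.
Key observation: after W8, W5 complete, (3, 4) is the best the pool ever gets, yet each leftover process wants more res2.
After a pretend grant, a maximal execution: W8, W5 — then nothing else fits. Verifying each step:
  pool = (1, 1)
  W8 needs (1, 1) <= (1, 1) -> finishes; pool += (1, 3) = (2, 4)
  W5 needs (2, 4) <= (2, 4) -> finishes; pool += (1, 0) = (3, 4)
  W1 still needs (4, 4) but only (3, 4) is free — short on res2
  W3 still needs (4, 3) but only (3, 4) is free — short on res2
Had the request been granted, W1 and W3 could never finish.


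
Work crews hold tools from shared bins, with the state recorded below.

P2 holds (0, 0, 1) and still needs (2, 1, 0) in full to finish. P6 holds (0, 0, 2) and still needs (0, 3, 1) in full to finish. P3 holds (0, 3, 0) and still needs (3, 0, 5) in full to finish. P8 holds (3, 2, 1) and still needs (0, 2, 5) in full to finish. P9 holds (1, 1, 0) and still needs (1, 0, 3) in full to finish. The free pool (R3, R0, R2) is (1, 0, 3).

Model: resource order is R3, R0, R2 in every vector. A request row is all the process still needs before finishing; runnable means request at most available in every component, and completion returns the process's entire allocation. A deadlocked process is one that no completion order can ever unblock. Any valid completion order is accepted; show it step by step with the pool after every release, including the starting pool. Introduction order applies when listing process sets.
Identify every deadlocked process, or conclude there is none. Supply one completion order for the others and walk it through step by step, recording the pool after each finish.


Deadlocked: P6, P3 and P8.
Key observation: after P9, P2 the pool peaks at (2, 1, 4), and each blocked process is short somewhere: P6 on R0; P3 on R3, R2; P8 on R0, R2.
One completion order for the rest: P9, P2. Step-by-step check:
  pool = (1, 0, 3)
  P9: need (1, 0, 3) fits (1, 0, 3); releases (1, 1, 0), pool now (2, 1, 3)
  P2: need (2, 1, 0) fits (2, 1, 3); releases (0, 0, 1), pool now (2, 1, 4)
The stuck group stays short no matter what:
  P6 cannot run: need (0, 3, 1) vs free (2, 1, 4) (insufficient R0)
  P3 cannot run: need (3, 0, 5) vs free (2, 1, 4) (insufficient R3 and R2)
  P8 cannot run: need (0, 2, 5) vs free (2, 1, 4) (insufficient R0 and R2)


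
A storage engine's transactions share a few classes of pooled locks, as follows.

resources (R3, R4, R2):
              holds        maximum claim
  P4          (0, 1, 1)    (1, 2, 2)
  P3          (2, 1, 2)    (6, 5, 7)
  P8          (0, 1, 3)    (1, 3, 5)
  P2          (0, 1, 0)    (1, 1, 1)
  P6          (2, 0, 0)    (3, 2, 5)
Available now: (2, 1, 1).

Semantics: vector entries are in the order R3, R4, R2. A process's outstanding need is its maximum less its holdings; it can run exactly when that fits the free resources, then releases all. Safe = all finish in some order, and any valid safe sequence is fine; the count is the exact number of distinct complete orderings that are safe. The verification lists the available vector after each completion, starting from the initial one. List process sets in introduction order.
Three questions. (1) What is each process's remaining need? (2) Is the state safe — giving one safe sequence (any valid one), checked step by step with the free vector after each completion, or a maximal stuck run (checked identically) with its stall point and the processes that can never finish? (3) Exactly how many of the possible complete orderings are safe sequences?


(1) Outstanding need per process (order R3, R4, R2):
  P4: (1, 1, 1)
  P3: (4, 4, 5)
  P8: (1, 2, 2)
  P2: (1, 0, 1)
  P6: (1, 2, 5)
(2) SAFE, for example via the order P4, P8, P6, P2, P3.
Key observation: reading the order forward, P4 is the first process whose need (1, 1, 1) meets the free pool (2, 1, 1) exactly on a resource it requests.
Check, step by step:
  pool = (2, 1, 1)
  run P4 (needs (1, 1, 1), free (2, 1, 1)); after release of (0, 1, 1) the pool is (2, 2, 2)
  run P8 (needs (1, 2, 2), free (2, 2, 2)); after release of (0, 1, 3) the pool is (2, 3, 5)
  run P6 (needs (1, 2, 5), free (2, 3, 5)); after release of (2, 0, 0) the pool is (4, 3, 5)
  run P2 (needs (1, 0, 1), free (4, 3, 5)); after release of (0, 1, 0) the pool is (4, 4, 5)
  run P3 (needs (4, 4, 5), free (4, 4, 5)); after release of (2, 1, 2) the pool is (6, 5, 7)
(3) The exact count: 4 of the possible complete orderings are safe sequences.


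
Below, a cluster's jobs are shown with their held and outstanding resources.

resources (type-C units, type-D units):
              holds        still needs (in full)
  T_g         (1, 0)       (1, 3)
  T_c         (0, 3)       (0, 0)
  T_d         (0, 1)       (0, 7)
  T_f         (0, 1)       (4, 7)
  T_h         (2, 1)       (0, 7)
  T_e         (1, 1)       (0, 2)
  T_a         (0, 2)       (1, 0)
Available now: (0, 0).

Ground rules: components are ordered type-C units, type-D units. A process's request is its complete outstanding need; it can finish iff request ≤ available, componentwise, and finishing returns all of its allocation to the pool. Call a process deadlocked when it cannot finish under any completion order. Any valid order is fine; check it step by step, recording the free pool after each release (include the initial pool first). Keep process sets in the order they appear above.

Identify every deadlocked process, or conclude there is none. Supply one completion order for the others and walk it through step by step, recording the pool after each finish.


The deadlocked set is T_d, T_f and T_h.
Key observation: the wall is type-D units: completing T_c, T_e, T_g, T_a brings the pool only to (2, 6), and all the rest need more.
One completion order for the rest: T_c, T_e, T_g, T_a. Walking it through:
  pool = (0, 0)
  T_c needs (0, 0) <= (0, 0) -> finishes; pool += (0, 3) = (0, 3)
  T_e needs (0, 2) <= (0, 3) -> finishes; pool += (1, 1) = (1, 4)
  T_g needs (1, 3) <= (1, 4) -> finishes; pool += (1, 0) = (2, 4)
  T_a needs (1, 0) <= (2, 4) -> finishes; pool += (0, 2) = (2, 6)
The blocked processes can never fit:
  T_d still needs (0, 7) but only (2, 6) is free — short on type-D units
  T_f still needs (4, 7) but only (2, 6) is free — short on type-C units and type-D units
  T_h still needs (0, 7) but only (2, 6) is free — short on type-D units


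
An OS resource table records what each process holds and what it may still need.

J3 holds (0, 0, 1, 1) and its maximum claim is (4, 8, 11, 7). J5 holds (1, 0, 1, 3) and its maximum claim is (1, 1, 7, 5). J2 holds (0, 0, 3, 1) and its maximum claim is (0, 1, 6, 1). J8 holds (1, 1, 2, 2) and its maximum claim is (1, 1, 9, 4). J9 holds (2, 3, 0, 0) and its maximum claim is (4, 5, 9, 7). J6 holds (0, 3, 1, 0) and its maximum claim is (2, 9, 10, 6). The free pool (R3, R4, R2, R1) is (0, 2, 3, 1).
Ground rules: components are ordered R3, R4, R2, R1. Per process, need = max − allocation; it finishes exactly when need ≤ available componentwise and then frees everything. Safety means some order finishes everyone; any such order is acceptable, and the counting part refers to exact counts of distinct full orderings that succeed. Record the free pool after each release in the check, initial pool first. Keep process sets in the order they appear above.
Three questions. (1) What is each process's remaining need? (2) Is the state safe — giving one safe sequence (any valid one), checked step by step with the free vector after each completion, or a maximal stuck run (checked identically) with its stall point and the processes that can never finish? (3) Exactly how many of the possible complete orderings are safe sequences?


(1) Remaining need (order R3, R4, R2, R1):
  J3: (4, 8, 10, 6)
  J5: (0, 1, 6, 2)
  J2: (0, 1, 3, 0)
  J8: (0, 0, 7, 2)
  J9: (2, 2, 9, 7)
  J6: (2, 6, 9, 6)
(2) SAFE, for example via the order J2, J5, J8, J9, J6, J3.
Key observation: J2 marks the first exact bind of the order: its need (0, 1, 3, 0) fits the free (0, 2, 3, 1) with zero slack on a requested resource.
Check, step by step:
  pool = (0, 2, 3, 1)
  run J2 (needs (0, 1, 3, 0), free (0, 2, 3, 1)); after release of (0, 0, 3, 1) the pool is (0, 2, 6, 2)
  run J5 (needs (0, 1, 6, 2), free (0, 2, 6, 2)); after release of (1, 0, 1, 3) the pool is (1, 2, 7, 5)
  run J8 (needs (0, 0, 7, 2), free (1, 2, 7, 5)); after release of (1, 1, 2, 2) the pool is (2, 3, 9, 7)
  run J9 (needs (2, 2, 9, 7), free (2, 3, 9, 7)); after release of (2, 3, 0, 0) the pool is (4, 6, 9, 7)
  run J6 (needs (2, 6, 9, 6), free (4, 6, 9, 7)); after release of (0, 3, 1, 0) the pool is (4, 9, 10, 7)
  run J3 (needs (4, 8, 10, 6), free (4, 9, 10, 7)); after release of (0, 0, 1, 1) the pool is (4, 9, 11, 8)
(3) The exact count: 1 of the possible complete orderings is a safe sequence.


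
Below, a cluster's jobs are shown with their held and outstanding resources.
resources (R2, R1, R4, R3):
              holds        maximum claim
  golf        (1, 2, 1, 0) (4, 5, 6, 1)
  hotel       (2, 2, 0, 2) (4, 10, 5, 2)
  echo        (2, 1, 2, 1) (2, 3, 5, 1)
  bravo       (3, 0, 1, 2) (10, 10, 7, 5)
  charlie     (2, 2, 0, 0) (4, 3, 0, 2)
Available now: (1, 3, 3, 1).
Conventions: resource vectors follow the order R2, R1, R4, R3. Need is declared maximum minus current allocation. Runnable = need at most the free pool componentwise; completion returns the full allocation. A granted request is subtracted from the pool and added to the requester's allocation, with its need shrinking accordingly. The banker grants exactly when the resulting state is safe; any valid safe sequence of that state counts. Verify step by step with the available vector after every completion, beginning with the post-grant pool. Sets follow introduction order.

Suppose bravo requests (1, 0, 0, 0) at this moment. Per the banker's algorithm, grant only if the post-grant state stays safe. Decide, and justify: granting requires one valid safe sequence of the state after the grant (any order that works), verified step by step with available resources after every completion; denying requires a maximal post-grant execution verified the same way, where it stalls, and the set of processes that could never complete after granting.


GRANT: granting preserves safety; a valid post-grant sequence is echo, charlie, golf, hotel, bravo.
Key observation: after the grant the pool drops to (0, 3, 3, 1), which still lets echo finish first and unwind the rest.
Verifying the post-grant state step by step:
  pool = (0, 3, 3, 1)
  run echo (needs (0, 2, 3, 0), free (0, 3, 3, 1)); after release of (2, 1, 2, 1) the pool is (2, 4, 5, 2)
  run charlie (needs (2, 1, 0, 2), free (2, 4, 5, 2)); after release of (2, 2, 0, 0) the pool is (4, 6, 5, 2)
  run golf (needs (3, 3, 5, 1), free (4, 6, 5, 2)); after release of (1, 2, 1, 0) the pool is (5, 8, 6, 2)
  run hotel (needs (2, 8, 5, 0), free (5, 8, 6, 2)); after release of (2, 2, 0, 2) the pool is (7, 10, 6, 4)
  run bravo (needs (6, 10, 6, 3), free (7, 10, 6, 4)); after release of (4, 0, 1, 2) the pool is (11, 10, 7, 6)


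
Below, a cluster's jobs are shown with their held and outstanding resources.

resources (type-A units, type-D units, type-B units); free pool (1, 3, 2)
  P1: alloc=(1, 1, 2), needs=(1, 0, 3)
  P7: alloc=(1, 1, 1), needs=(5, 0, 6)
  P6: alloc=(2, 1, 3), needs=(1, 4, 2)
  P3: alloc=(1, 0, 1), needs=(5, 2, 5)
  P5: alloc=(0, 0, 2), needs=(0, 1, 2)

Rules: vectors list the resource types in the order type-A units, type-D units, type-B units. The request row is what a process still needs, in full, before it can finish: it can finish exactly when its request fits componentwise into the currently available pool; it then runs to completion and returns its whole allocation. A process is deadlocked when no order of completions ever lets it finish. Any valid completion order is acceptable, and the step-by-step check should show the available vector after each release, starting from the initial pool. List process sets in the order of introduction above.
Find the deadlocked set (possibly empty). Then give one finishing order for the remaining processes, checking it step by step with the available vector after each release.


The deadlocked set is P7 and P3.
Key observation: P5, P1, P6 can finish, but then (4, 5, 9) is all there is, and the blocked group's type-A units demands exceed it.
A valid finishing order for the others: P5, P1, P6. Step-by-step check:
  pool = (1, 3, 2)
  run P5 (needs (0, 1, 2), free (1, 3, 2)); after release of (0, 0, 2) the pool is (1, 3, 4)
  run P1 (needs (1, 0, 3), free (1, 3, 4)); after release of (1, 1, 2) the pool is (2, 4, 6)
  run P6 (needs (1, 4, 2), free (2, 4, 6)); after release of (2, 1, 3) the pool is (4, 5, 9)
The blocked processes can never fit:
  blocked: P7 wants (5, 0, 6), pool (4, 5, 9) — not enough type-A units
  blocked: P3 wants (5, 2, 5), pool (4, 5, 9) — not enough type-A units


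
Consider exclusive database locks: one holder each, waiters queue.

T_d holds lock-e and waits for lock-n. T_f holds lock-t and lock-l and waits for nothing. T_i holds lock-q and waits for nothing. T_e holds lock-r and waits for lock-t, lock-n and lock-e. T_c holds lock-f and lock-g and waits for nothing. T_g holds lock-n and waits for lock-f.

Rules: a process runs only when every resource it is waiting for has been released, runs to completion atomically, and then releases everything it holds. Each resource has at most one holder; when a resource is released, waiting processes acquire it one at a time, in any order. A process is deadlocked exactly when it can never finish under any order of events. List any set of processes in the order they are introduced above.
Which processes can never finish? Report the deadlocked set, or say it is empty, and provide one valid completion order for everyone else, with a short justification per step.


No process is deadlocked.
Key observation: every chain of waits terminates; starting from the processes that wait on nothing, all the rest unlock in turn.
One completion order for the rest: T_c, T_i, T_g, T_d, T_f, T_e.
Walking it through:
  T_c: no waits; runs immediately, freeing lock-f and lock-g
  T_i: no waits; runs immediately, freeing lock-q
  T_g waits on lock-f — all released -> runs and releases lock-n
  T_d waits on lock-n — all released -> runs and releases lock-e
  T_f: no waits; runs immediately, freeing lock-t and lock-l
  T_e waits on lock-t, lock-n and lock-e — all released -> runs and releases lock-r


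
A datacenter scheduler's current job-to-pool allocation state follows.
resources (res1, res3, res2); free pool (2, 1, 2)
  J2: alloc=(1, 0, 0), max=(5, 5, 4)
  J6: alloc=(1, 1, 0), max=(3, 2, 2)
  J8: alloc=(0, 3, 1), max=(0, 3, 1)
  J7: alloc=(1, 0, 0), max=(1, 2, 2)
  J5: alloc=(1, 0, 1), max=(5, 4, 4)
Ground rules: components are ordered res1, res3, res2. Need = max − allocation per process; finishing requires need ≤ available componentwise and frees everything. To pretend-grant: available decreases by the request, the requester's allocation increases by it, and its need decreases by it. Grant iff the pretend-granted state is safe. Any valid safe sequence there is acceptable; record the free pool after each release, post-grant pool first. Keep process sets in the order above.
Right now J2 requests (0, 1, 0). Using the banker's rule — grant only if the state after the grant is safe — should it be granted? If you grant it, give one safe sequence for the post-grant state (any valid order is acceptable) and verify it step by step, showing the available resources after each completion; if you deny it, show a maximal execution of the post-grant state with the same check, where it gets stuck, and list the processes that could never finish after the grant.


GRANT. The post-grant state is safe; one safe sequence: J8, J7, J6, J5, J2.
Key observation: granting shrinks the pool to (2, 0, 2), yet J8 still fits and the chain goes through.
Check on the post-grant state, step by step:
  pool = (2, 0, 2)
  run J8 (needs (0, 0, 0), free (2, 0, 2)); after release of (0, 3, 1) the pool is (2, 3, 3)
  run J7 (needs (0, 2, 2), free (2, 3, 3)); after release of (1, 0, 0) the pool is (3, 3, 3)
  run J6 (needs (2, 1, 2), free (3, 3, 3)); after release of (1, 1, 0) the pool is (4, 4, 3)
  run J5 (needs (4, 4, 3), free (4, 4, 3)); after release of (1, 0, 1) the pool is (5, 4, 4)
  run J2 (needs (4, 4, 4), free (5, 4, 4)); after release of (1, 1, 0) the pool is (6, 5, 4)


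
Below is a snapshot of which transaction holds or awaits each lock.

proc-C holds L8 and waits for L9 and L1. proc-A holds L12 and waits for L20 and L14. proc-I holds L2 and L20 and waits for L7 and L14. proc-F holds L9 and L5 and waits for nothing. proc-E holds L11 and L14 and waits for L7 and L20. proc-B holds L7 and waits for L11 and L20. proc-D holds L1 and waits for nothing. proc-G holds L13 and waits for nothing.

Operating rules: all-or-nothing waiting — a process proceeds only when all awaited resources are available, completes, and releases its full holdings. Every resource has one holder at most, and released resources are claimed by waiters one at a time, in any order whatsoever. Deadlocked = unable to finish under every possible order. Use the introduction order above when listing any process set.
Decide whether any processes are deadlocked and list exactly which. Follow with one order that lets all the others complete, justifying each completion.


The deadlocked set is proc-A, proc-I, proc-E and proc-B.
Key observation: the knot is the closed ring of waits proc-I -> proc-E -> proc-I; proc-B is caught in further circular waits and proc-A waits into the deadlock from upstream.
One completion order for the rest: proc-G, proc-F, proc-D, proc-C.
Verifying each step:
  proc-G: no waits; runs immediately, freeing L13
  proc-F: no waits; runs immediately, freeing L9 and L5
  proc-D: no waits; runs immediately, freeing L1
  run proc-C (all its waits — L9 and L1 — are resolved); releases L8
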